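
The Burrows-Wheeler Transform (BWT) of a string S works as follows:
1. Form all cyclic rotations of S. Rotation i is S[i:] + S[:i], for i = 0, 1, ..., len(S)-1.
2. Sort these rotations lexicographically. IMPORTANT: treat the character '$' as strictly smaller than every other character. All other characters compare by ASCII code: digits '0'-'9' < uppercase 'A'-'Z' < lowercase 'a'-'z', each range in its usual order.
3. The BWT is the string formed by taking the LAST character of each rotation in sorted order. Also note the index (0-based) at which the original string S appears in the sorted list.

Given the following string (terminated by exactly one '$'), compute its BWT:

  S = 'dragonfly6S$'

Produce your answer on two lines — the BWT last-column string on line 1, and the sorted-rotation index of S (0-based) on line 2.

All 12 rotations (rotation i = S[i:]+S[:i]):
  rot[0] = dragonfly6S$
  rot[1] = ragonfly6S$d
  rot[2] = agonfly6S$dr
  rot[3] = gonfly6S$dra
  rot[4] = onfly6S$drag
  rot[5] = nfly6S$drago
  rot[6] = fly6S$dragon
  rot[7] = ly6S$dragonf
  rot[8] = y6S$dragonfl
  rot[9] = 6S$dragonfly
  rot[10] = S$dragonfly6
  rot[11] = $dragonfly6S
Sorted (with $ < everything):
  sorted[0] = $dragonfly6S  (last char: 'S')
  sorted[1] = 6S$dragonfly  (last char: 'y')
  sorted[2] = S$dragonfly6  (last char: '6')
  sorted[3] = agonfly6S$dr  (last char: 'r')
  sorted[4] = dragonfly6S$  (last char: '$')
  sorted[5] = fly6S$dragon  (last char: 'n')
  sorted[6] = gonfly6S$dra  (last char: 'a')
  sorted[7] = ly6S$dragonf  (last char: 'f')
  sorted[8] = nfly6S$drago  (last char: 'o')
  sorted[9] = onfly6S$drag  (last char: 'g')
  sorted[10] = ragonfly6S$d  (last char: 'd')
  sorted[11] = y6S$dragonfl  (last char: 'l')
Last column: Sy6r$nafogdl
Original string S is at sorted index 4

Answer: Sy6r$nafogdl
4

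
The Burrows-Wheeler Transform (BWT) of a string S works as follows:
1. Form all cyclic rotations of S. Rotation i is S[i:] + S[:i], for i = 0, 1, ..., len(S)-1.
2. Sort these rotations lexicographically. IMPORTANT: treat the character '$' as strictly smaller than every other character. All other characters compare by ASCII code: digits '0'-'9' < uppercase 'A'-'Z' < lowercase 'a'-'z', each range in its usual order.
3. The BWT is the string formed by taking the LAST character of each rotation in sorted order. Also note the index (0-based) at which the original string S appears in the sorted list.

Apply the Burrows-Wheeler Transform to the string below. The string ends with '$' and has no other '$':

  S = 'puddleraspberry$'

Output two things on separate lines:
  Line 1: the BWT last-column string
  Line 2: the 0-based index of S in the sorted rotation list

All 16 rotations (rotation i = S[i:]+S[:i]):
  rot[0] = puddleraspberry$
  rot[1] = uddleraspberry$p
  rot[2] = ddleraspberry$pu
  rot[3] = dleraspberry$pud
  rot[4] = leraspberry$pudd
  rot[5] = eraspberry$puddl
  rot[6] = raspberry$puddle
  rot[7] = aspberry$puddler
  rot[8] = spberry$puddlera
  rot[9] = pberry$puddleras
  rot[10] = berry$puddlerasp
  rot[11] = erry$puddleraspb
  rot[12] = rry$puddleraspbe
  rot[13] = ry$puddleraspber
  rot[14] = y$puddleraspberr
  rot[15] = $puddleraspberry
Sorted (with $ < everything):
  sorted[0] = $puddleraspberry  (last char: 'y')
  sorted[1] = aspberry$puddler  (last char: 'r')
  sorted[2] = berry$puddlerasp  (last char: 'p')
  sorted[3] = ddleraspberry$pu  (last char: 'u')
  sorted[4] = dleraspberry$pud  (last char: 'd')
  sorted[5] = eraspberry$puddl  (last char: 'l')
  sorted[6] = erry$puddleraspb  (last char: 'b')
  sorted[7] = leraspberry$pudd  (last char: 'd')
  sorted[8] = pberry$puddleras  (last char: 's')
  sorted[9] = puddleraspberry$  (last char: '$')
  sorted[10] = raspberry$puddle  (last char: 'e')
  sorted[11] = rry$puddleraspbe  (last char: 'e')
  sorted[12] = ry$puddleraspber  (last char: 'r')
  sorted[13] = spberry$puddlera  (last char: 'a')
  sorted[14] = uddleraspberry$p  (last char: 'p')
  sorted[15] = y$puddleraspberr  (last char: 'r')
Last column: yrpudlbds$eerapr
Original string S is at sorted index 9

Answer: yrpudlbds$eerapr
9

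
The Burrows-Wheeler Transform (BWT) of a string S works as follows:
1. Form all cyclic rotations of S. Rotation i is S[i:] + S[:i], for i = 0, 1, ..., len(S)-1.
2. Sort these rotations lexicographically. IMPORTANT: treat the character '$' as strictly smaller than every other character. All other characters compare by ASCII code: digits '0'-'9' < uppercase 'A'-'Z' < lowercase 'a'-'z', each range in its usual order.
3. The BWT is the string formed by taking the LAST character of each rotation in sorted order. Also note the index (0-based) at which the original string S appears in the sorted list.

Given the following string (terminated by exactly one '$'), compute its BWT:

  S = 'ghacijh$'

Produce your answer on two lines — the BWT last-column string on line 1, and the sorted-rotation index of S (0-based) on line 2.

All 8 rotations (rotation i = S[i:]+S[:i]):
  rot[0] = ghacijh$
  rot[1] = hacijh$g
  rot[2] = acijh$gh
  rot[3] = cijh$gha
  rot[4] = ijh$ghac
  rot[5] = jh$ghaci
  rot[6] = h$ghacij
  rot[7] = $ghacijh
Sorted (with $ < everything):
  sorted[0] = $ghacijh  (last char: 'h')
  sorted[1] = acijh$gh  (last char: 'h')
  sorted[2] = cijh$gha  (last char: 'a')
  sorted[3] = ghacijh$  (last char: '$')
  sorted[4] = h$ghacij  (last char: 'j')
  sorted[5] = hacijh$g  (last char: 'g')
  sorted[6] = ijh$ghac  (last char: 'c')
  sorted[7] = jh$ghaci  (last char: 'i')
Last column: hha$jgci
Original string S is at sorted index 3

Answer: hha$jgci
3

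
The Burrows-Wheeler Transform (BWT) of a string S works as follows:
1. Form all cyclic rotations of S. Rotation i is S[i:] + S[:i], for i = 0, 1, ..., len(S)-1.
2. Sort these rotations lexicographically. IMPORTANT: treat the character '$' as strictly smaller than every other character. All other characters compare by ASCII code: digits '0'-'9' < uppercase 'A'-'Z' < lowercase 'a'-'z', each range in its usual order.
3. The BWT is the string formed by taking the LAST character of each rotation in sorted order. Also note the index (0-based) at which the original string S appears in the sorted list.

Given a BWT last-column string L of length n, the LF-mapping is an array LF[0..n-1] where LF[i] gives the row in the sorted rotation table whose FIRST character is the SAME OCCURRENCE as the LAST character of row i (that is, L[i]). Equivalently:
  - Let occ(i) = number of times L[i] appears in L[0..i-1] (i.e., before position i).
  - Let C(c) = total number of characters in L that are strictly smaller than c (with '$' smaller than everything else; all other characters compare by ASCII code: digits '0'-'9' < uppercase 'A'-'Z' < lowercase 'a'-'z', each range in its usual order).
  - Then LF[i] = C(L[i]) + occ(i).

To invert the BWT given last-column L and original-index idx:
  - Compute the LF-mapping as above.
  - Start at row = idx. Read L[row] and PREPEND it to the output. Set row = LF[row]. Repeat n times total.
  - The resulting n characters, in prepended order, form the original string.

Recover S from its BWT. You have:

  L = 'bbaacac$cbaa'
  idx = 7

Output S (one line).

Answer: baaaacbcacb$

Derivation:
LF mapping: 6 7 1 2 9 3 10 0 11 8 4 5
Walk LF starting at row 7, prepending L[row]:
  step 1: row=7, L[7]='$', prepend. Next row=LF[7]=0
  step 2: row=0, L[0]='b', prepend. Next row=LF[0]=6
  step 3: row=6, L[6]='c', prepend. Next row=LF[6]=10
  step 4: row=10, L[10]='a', prepend. Next row=LF[10]=4
  step 5: row=4, L[4]='c', prepend. Next row=LF[4]=9
  step 6: row=9, L[9]='b', prepend. Next row=LF[9]=8
  step 7: row=8, L[8]='c', prepend. Next row=LF[8]=11
  step 8: row=11, L[11]='a', prepend. Next row=LF[11]=5
  step 9: row=5, L[5]='a', prepend. Next row=LF[5]=3
  step 10: row=3, L[3]='a', prepend. Next row=LF[3]=2
  step 11: row=2, L[2]='a', prepend. Next row=LF[2]=1
  step 12: row=1, L[1]='b', prepend. Next row=LF[1]=7
Reversed output: baaaacbcacb$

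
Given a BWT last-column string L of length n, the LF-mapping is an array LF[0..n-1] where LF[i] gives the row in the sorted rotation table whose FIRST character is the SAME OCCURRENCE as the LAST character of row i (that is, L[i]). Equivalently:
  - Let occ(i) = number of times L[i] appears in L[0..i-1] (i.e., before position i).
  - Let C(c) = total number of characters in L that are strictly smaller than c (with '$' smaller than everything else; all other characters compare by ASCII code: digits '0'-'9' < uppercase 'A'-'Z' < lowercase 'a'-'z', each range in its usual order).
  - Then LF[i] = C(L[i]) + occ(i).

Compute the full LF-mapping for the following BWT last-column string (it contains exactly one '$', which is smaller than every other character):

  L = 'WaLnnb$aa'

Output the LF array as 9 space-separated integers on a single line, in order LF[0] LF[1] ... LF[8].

Char counts: '$':1, 'L':1, 'W':1, 'a':3, 'b':1, 'n':2
C (first-col start): C('$')=0, C('L')=1, C('W')=2, C('a')=3, C('b')=6, C('n')=7
L[0]='W': occ=0, LF[0]=C('W')+0=2+0=2
L[1]='a': occ=0, LF[1]=C('a')+0=3+0=3
L[2]='L': occ=0, LF[2]=C('L')+0=1+0=1
L[3]='n': occ=0, LF[3]=C('n')+0=7+0=7
L[4]='n': occ=1, LF[4]=C('n')+1=7+1=8
L[5]='b': occ=0, LF[5]=C('b')+0=6+0=6
L[6]='$': occ=0, LF[6]=C('$')+0=0+0=0
L[7]='a': occ=1, LF[7]=C('a')+1=3+1=4
L[8]='a': occ=2, LF[8]=C('a')+2=3+2=5

Answer: 2 3 1 7 8 6 0 4 5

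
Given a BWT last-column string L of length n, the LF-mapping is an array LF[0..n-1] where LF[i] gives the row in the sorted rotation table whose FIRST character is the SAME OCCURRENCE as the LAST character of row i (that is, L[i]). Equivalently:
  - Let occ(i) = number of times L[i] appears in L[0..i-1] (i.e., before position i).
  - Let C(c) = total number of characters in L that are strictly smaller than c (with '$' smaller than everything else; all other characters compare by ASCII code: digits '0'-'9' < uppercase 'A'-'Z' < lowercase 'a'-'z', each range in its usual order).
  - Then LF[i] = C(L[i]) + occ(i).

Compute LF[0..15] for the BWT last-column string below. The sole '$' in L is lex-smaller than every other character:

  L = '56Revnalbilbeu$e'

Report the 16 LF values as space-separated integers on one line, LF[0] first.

Answer: 1 2 3 7 15 13 4 11 5 10 12 6 8 14 0 9

Derivation:
Char counts: '$':1, '5':1, '6':1, 'R':1, 'a':1, 'b':2, 'e':3, 'i':1, 'l':2, 'n':1, 'u':1, 'v':1
C (first-col start): C('$')=0, C('5')=1, C('6')=2, C('R')=3, C('a')=4, C('b')=5, C('e')=7, C('i')=10, C('l')=11, C('n')=13, C('u')=14, C('v')=15
L[0]='5': occ=0, LF[0]=C('5')+0=1+0=1
L[1]='6': occ=0, LF[1]=C('6')+0=2+0=2
L[2]='R': occ=0, LF[2]=C('R')+0=3+0=3
L[3]='e': occ=0, LF[3]=C('e')+0=7+0=7
L[4]='v': occ=0, LF[4]=C('v')+0=15+0=15
L[5]='n': occ=0, LF[5]=C('n')+0=13+0=13
L[6]='a': occ=0, LF[6]=C('a')+0=4+0=4
L[7]='l': occ=0, LF[7]=C('l')+0=11+0=11
L[8]='b': occ=0, LF[8]=C('b')+0=5+0=5
L[9]='i': occ=0, LF[9]=C('i')+0=10+0=10
L[10]='l': occ=1, LF[10]=C('l')+1=11+1=12
L[11]='b': occ=1, LF[11]=C('b')+1=5+1=6
L[12]='e': occ=1, LF[12]=C('e')+1=7+1=8
L[13]='u': occ=0, LF[13]=C('u')+0=14+0=14
L[14]='$': occ=0, LF[14]=C('$')+0=0+0=0
L[15]='e': occ=2, LF[15]=C('e')+2=7+2=9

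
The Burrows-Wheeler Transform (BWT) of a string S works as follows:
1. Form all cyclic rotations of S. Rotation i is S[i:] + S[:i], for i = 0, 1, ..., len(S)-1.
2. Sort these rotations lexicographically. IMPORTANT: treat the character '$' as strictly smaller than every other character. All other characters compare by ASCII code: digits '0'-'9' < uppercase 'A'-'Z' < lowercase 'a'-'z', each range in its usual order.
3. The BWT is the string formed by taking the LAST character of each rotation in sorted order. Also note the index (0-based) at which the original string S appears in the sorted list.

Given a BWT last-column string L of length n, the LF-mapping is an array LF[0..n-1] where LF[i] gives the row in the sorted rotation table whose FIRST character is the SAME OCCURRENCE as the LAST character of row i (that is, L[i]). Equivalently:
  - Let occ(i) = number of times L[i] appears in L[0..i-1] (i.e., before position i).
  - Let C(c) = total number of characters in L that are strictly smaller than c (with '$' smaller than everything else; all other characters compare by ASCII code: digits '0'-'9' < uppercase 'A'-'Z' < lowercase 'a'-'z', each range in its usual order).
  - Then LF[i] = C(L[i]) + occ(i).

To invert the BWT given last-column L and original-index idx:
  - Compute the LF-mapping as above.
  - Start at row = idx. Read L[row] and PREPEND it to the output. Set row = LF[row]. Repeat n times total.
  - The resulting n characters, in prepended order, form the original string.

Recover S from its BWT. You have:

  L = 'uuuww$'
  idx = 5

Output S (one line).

Answer: wwuuu$

Derivation:
LF mapping: 1 2 3 4 5 0
Walk LF starting at row 5, prepending L[row]:
  step 1: row=5, L[5]='$', prepend. Next row=LF[5]=0
  step 2: row=0, L[0]='u', prepend. Next row=LF[0]=1
  step 3: row=1, L[1]='u', prepend. Next row=LF[1]=2
  step 4: row=2, L[2]='u', prepend. Next row=LF[2]=3
  step 5: row=3, L[3]='w', prepend. Next row=LF[3]=4
  step 6: row=4, L[4]='w', prepend. Next row=LF[4]=5
Reversed output: wwuuu$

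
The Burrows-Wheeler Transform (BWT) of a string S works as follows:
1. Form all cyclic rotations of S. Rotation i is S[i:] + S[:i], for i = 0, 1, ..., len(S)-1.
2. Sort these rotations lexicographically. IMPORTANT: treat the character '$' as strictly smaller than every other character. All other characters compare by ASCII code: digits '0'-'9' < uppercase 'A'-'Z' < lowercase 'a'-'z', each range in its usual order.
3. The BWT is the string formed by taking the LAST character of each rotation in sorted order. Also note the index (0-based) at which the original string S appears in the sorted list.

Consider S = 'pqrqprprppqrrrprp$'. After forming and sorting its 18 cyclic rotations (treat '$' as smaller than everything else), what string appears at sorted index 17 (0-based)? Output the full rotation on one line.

All 18 rotations (rotation i = S[i:]+S[:i]):
  rot[0] = pqrqprprppqrrrprp$
  rot[1] = qrqprprppqrrrprp$p
  rot[2] = rqprprppqrrrprp$pq
  rot[3] = qprprppqrrrprp$pqr
  rot[4] = prprppqrrrprp$pqrq
  rot[5] = rprppqrrrprp$pqrqp
  rot[6] = prppqrrrprp$pqrqpr
  rot[7] = rppqrrrprp$pqrqprp
  rot[8] = ppqrrrprp$pqrqprpr
  rot[9] = pqrrrprp$pqrqprprp
  rot[10] = qrrrprp$pqrqprprpp
  rot[11] = rrrprp$pqrqprprppq
  rot[12] = rrprp$pqrqprprppqr
  rot[13] = rprp$pqrqprprppqrr
  rot[14] = prp$pqrqprprppqrrr
  rot[15] = rp$pqrqprprppqrrrp
  rot[16] = p$pqrqprprppqrrrpr
  rot[17] = $pqrqprprppqrrrprp
Sorted (with $ < everything):
  sorted[0] = $pqrqprprppqrrrprp
  sorted[1] = p$pqrqprprppqrrrpr
  sorted[2] = ppqrrrprp$pqrqprpr
  sorted[3] = pqrqprprppqrrrprp$
  sorted[4] = pqrrrprp$pqrqprprp
  sorted[5] = prp$pqrqprprppqrrr
  sorted[6] = prppqrrrprp$pqrqpr
  sorted[7] = prprppqrrrprp$pqrq
  sorted[8] = qprprppqrrrprp$pqr
  sorted[9] = qrqprprppqrrrprp$p
  sorted[10] = qrrrprp$pqrqprprpp
  sorted[11] = rp$pqrqprprppqrrrp
  sorted[12] = rppqrrrprp$pqrqprp
  sorted[13] = rprp$pqrqprprppqrr
  sorted[14] = rprppqrrrprp$pqrqp
  sorted[15] = rqprprppqrrrprp$pq
  sorted[16] = rrprp$pqrqprprppqr
  sorted[17] = rrrprp$pqrqprprppq
sorted[17] = rrrprp$pqrqprprppq

Answer: rrrprp$pqrqprprppq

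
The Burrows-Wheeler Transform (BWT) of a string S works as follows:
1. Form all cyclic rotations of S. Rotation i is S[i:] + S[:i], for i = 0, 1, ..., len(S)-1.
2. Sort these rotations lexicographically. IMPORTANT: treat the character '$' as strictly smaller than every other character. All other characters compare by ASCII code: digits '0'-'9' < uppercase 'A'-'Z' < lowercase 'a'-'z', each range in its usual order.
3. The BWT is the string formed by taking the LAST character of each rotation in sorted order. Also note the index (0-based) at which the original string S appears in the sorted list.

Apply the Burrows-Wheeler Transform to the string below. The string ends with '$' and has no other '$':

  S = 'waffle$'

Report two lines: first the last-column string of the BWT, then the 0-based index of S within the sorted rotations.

All 7 rotations (rotation i = S[i:]+S[:i]):
  rot[0] = waffle$
  rot[1] = affle$w
  rot[2] = ffle$wa
  rot[3] = fle$waf
  rot[4] = le$waff
  rot[5] = e$waffl
  rot[6] = $waffle
Sorted (with $ < everything):
  sorted[0] = $waffle  (last char: 'e')
  sorted[1] = affle$w  (last char: 'w')
  sorted[2] = e$waffl  (last char: 'l')
  sorted[3] = ffle$wa  (last char: 'a')
  sorted[4] = fle$waf  (last char: 'f')
  sorted[5] = le$waff  (last char: 'f')
  sorted[6] = waffle$  (last char: '$')
Last column: ewlaff$
Original string S is at sorted index 6

Answer: ewlaff$
6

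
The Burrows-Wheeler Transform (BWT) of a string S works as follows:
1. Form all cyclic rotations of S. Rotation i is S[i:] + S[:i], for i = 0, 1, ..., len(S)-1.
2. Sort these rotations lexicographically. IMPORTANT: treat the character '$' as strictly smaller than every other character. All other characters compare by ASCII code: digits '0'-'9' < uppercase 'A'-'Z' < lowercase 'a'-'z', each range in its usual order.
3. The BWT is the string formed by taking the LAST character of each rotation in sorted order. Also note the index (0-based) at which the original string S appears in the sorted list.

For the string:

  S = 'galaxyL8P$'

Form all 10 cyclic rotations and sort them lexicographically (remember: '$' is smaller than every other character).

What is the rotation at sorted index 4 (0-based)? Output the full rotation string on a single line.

All 10 rotations (rotation i = S[i:]+S[:i]):
  rot[0] = galaxyL8P$
  rot[1] = alaxyL8P$g
  rot[2] = laxyL8P$ga
  rot[3] = axyL8P$gal
  rot[4] = xyL8P$gala
  rot[5] = yL8P$galax
  rot[6] = L8P$galaxy
  rot[7] = 8P$galaxyL
  rot[8] = P$galaxyL8
  rot[9] = $galaxyL8P
Sorted (with $ < everything):
  sorted[0] = $galaxyL8P
  sorted[1] = 8P$galaxyL
  sorted[2] = L8P$galaxy
  sorted[3] = P$galaxyL8
  sorted[4] = alaxyL8P$g
  sorted[5] = axyL8P$gal
  sorted[6] = galaxyL8P$
  sorted[7] = laxyL8P$ga
  sorted[8] = xyL8P$gala
  sorted[9] = yL8P$galax
sorted[4] = alaxyL8P$g

Answer: alaxyL8P$g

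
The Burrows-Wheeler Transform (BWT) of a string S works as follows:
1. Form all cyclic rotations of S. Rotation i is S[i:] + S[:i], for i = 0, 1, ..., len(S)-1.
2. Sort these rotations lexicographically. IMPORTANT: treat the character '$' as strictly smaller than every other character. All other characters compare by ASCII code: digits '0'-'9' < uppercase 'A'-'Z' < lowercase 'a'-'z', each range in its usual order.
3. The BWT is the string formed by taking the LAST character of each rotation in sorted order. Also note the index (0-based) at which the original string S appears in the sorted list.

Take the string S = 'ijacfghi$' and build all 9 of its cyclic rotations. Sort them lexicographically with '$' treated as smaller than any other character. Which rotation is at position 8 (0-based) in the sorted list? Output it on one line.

All 9 rotations (rotation i = S[i:]+S[:i]):
  rot[0] = ijacfghi$
  rot[1] = jacfghi$i
  rot[2] = acfghi$ij
  rot[3] = cfghi$ija
  rot[4] = fghi$ijac
  rot[5] = ghi$ijacf
  rot[6] = hi$ijacfg
  rot[7] = i$ijacfgh
  rot[8] = $ijacfghi
Sorted (with $ < everything):
  sorted[0] = $ijacfghi
  sorted[1] = acfghi$ij
  sorted[2] = cfghi$ija
  sorted[3] = fghi$ijac
  sorted[4] = ghi$ijacf
  sorted[5] = hi$ijacfg
  sorted[6] = i$ijacfgh
  sorted[7] = ijacfghi$
  sorted[8] = jacfghi$i
sorted[8] = jacfghi$i

Answer: jacfghi$i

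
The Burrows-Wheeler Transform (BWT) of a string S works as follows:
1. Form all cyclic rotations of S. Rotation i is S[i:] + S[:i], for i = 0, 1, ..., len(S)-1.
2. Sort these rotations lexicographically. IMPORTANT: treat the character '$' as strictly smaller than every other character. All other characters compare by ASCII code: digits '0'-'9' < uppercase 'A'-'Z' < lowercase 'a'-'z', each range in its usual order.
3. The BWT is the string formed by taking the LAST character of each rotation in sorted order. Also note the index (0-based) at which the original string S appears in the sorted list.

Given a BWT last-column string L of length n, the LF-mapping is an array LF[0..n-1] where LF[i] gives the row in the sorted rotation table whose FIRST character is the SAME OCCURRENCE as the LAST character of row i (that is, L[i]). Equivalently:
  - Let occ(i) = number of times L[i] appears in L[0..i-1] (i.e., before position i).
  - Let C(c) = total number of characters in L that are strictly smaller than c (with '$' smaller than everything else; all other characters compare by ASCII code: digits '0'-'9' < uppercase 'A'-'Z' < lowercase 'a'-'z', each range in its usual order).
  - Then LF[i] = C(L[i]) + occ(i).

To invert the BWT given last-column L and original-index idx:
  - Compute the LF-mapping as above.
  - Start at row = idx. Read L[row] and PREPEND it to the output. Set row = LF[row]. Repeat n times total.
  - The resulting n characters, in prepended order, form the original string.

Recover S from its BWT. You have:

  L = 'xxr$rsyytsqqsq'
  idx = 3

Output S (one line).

Answer: qystsysrrqxqx$

Derivation:
LF mapping: 10 11 4 0 5 6 12 13 9 7 1 2 8 3
Walk LF starting at row 3, prepending L[row]:
  step 1: row=3, L[3]='$', prepend. Next row=LF[3]=0
  step 2: row=0, L[0]='x', prepend. Next row=LF[0]=10
  step 3: row=10, L[10]='q', prepend. Next row=LF[10]=1
  step 4: row=1, L[1]='x', prepend. Next row=LF[1]=11
  step 5: row=11, L[11]='q', prepend. Next row=LF[11]=2
  step 6: row=2, L[2]='r', prepend. Next row=LF[2]=4
  step 7: row=4, L[4]='r', prepend. Next row=LF[4]=5
  step 8: row=5, L[5]='s', prepend. Next row=LF[5]=6
  step 9: row=6, L[6]='y', prepend. Next row=LF[6]=12
  step 10: row=12, L[12]='s', prepend. Next row=LF[12]=8
  step 11: row=8, L[8]='t', prepend. Next row=LF[8]=9
  step 12: row=9, L[9]='s', prepend. Next row=LF[9]=7
  step 13: row=7, L[7]='y', prepend. Next row=LF[7]=13
  step 14: row=13, L[13]='q', prepend. Next row=LF[13]=3
Reversed output: qystsysrrqxqx$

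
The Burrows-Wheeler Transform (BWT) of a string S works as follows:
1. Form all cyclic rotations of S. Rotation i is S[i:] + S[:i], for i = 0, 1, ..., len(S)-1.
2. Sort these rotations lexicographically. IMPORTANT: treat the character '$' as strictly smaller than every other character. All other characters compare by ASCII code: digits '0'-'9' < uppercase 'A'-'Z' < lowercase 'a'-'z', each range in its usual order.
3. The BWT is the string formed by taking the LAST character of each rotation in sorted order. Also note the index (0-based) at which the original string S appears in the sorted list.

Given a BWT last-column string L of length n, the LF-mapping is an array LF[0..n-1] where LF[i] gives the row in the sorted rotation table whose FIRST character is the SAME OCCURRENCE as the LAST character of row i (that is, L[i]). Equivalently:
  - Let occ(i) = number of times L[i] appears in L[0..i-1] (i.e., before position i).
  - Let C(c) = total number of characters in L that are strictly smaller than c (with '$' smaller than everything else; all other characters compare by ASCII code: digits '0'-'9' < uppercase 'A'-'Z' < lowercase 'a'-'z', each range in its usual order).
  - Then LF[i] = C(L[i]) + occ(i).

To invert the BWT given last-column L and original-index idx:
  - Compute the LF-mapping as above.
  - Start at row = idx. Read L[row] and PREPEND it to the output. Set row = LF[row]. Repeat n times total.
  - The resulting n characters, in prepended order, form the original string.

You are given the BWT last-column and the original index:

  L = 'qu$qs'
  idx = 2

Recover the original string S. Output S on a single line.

LF mapping: 1 4 0 2 3
Walk LF starting at row 2, prepending L[row]:
  step 1: row=2, L[2]='$', prepend. Next row=LF[2]=0
  step 2: row=0, L[0]='q', prepend. Next row=LF[0]=1
  step 3: row=1, L[1]='u', prepend. Next row=LF[1]=4
  step 4: row=4, L[4]='s', prepend. Next row=LF[4]=3
  step 5: row=3, L[3]='q', prepend. Next row=LF[3]=2
Reversed output: qsuq$

Answer: qsuq$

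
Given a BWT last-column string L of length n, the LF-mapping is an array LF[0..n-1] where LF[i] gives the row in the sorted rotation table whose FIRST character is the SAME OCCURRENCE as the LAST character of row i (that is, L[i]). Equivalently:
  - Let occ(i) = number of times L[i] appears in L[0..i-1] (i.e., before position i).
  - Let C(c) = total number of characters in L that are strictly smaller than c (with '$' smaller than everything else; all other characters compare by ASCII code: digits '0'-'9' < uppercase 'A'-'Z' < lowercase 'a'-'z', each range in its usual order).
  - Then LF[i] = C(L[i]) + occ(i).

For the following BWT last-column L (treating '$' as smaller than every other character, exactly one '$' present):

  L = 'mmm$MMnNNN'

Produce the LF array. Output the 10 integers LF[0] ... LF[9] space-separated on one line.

Char counts: '$':1, 'M':2, 'N':3, 'm':3, 'n':1
C (first-col start): C('$')=0, C('M')=1, C('N')=3, C('m')=6, C('n')=9
L[0]='m': occ=0, LF[0]=C('m')+0=6+0=6
L[1]='m': occ=1, LF[1]=C('m')+1=6+1=7
L[2]='m': occ=2, LF[2]=C('m')+2=6+2=8
L[3]='$': occ=0, LF[3]=C('$')+0=0+0=0
L[4]='M': occ=0, LF[4]=C('M')+0=1+0=1
L[5]='M': occ=1, LF[5]=C('M')+1=1+1=2
L[6]='n': occ=0, LF[6]=C('n')+0=9+0=9
L[7]='N': occ=0, LF[7]=C('N')+0=3+0=3
L[8]='N': occ=1, LF[8]=C('N')+1=3+1=4
L[9]='N': occ=2, LF[9]=C('N')+2=3+2=5

Answer: 6 7 8 0 1 2 9 3 4 5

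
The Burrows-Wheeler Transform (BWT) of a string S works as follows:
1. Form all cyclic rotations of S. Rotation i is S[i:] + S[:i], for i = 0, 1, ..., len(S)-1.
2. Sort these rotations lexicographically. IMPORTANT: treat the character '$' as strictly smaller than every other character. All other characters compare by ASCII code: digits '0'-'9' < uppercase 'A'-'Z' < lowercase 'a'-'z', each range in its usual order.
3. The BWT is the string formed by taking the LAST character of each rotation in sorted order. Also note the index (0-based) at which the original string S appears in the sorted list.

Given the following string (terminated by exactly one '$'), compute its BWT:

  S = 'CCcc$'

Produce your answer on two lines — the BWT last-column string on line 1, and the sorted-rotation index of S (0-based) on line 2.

All 5 rotations (rotation i = S[i:]+S[:i]):
  rot[0] = CCcc$
  rot[1] = Ccc$C
  rot[2] = cc$CC
  rot[3] = c$CCc
  rot[4] = $CCcc
Sorted (with $ < everything):
  sorted[0] = $CCcc  (last char: 'c')
  sorted[1] = CCcc$  (last char: '$')
  sorted[2] = Ccc$C  (last char: 'C')
  sorted[3] = c$CCc  (last char: 'c')
  sorted[4] = cc$CC  (last char: 'C')
Last column: c$CcC
Original string S is at sorted index 1

Answer: c$CcC
1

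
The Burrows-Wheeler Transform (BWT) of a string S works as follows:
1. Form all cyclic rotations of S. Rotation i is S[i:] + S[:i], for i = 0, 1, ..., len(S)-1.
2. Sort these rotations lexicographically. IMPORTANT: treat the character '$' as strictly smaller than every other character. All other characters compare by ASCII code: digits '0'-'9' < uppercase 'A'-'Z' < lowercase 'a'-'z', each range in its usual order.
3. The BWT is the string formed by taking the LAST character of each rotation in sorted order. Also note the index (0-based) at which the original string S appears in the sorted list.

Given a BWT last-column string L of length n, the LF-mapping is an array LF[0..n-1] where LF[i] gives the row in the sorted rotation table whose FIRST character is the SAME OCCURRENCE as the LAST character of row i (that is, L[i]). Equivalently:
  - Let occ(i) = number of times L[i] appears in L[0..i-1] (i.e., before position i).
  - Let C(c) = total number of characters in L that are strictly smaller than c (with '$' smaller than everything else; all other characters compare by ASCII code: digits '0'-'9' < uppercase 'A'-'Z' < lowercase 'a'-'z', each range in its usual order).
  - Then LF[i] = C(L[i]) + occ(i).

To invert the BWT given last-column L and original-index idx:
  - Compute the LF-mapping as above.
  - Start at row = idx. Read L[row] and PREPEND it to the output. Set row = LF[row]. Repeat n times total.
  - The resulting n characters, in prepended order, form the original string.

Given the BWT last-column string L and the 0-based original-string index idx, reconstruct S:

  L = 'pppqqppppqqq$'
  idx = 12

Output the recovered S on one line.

Answer: qqqqppppqppp$

Derivation:
LF mapping: 1 2 3 8 9 4 5 6 7 10 11 12 0
Walk LF starting at row 12, prepending L[row]:
  step 1: row=12, L[12]='$', prepend. Next row=LF[12]=0
  step 2: row=0, L[0]='p', prepend. Next row=LF[0]=1
  step 3: row=1, L[1]='p', prepend. Next row=LF[1]=2
  step 4: row=2, L[2]='p', prepend. Next row=LF[2]=3
  step 5: row=3, L[3]='q', prepend. Next row=LF[3]=8
  step 6: row=8, L[8]='p', prepend. Next row=LF[8]=7
  step 7: row=7, L[7]='p', prepend. Next row=LF[7]=6
  step 8: row=6, L[6]='p', prepend. Next row=LF[6]=5
  step 9: row=5, L[5]='p', prepend. Next row=LF[5]=4
  step 10: row=4, L[4]='q', prepend. Next row=LF[4]=9
  step 11: row=9, L[9]='q', prepend. Next row=LF[9]=10
  step 12: row=10, L[10]='q', prepend. Next row=LF[10]=11
  step 13: row=11, L[11]='q', prepend. Next row=LF[11]=12
Reversed output: qqqqppppqppp$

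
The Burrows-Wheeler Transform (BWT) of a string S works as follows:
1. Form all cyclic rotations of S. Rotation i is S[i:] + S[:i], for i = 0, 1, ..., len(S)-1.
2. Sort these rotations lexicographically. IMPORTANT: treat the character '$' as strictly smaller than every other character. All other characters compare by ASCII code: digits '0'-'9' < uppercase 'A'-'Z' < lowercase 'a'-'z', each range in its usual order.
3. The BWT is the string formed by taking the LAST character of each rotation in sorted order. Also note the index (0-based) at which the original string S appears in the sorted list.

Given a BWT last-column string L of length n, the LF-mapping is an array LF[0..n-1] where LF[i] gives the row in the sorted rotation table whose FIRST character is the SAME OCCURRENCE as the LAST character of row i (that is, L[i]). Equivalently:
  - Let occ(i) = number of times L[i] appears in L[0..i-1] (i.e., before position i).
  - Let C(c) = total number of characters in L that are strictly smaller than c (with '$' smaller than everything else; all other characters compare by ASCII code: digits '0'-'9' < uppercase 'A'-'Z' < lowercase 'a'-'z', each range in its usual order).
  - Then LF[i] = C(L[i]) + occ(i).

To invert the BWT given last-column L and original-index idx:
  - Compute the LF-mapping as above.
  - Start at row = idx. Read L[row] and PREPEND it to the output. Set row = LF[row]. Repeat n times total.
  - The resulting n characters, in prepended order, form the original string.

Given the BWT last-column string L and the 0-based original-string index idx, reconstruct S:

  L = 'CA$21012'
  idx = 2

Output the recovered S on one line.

Answer: 121A02C$

Derivation:
LF mapping: 7 6 0 4 2 1 3 5
Walk LF starting at row 2, prepending L[row]:
  step 1: row=2, L[2]='$', prepend. Next row=LF[2]=0
  step 2: row=0, L[0]='C', prepend. Next row=LF[0]=7
  step 3: row=7, L[7]='2', prepend. Next row=LF[7]=5
  step 4: row=5, L[5]='0', prepend. Next row=LF[5]=1
  step 5: row=1, L[1]='A', prepend. Next row=LF[1]=6
  step 6: row=6, L[6]='1', prepend. Next row=LF[6]=3
  step 7: row=3, L[3]='2', prepend. Next row=LF[3]=4
  step 8: row=4, L[4]='1', prepend. Next row=LF[4]=2
Reversed output: 121A02C$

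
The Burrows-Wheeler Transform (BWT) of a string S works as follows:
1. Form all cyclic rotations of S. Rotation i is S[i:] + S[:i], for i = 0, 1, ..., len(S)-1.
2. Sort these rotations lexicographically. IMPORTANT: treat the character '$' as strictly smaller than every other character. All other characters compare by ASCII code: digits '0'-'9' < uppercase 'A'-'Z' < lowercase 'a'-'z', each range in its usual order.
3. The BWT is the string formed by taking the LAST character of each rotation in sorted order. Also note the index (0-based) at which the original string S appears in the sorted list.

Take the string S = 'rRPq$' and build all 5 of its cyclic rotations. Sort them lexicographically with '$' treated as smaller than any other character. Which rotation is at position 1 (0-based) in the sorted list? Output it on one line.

All 5 rotations (rotation i = S[i:]+S[:i]):
  rot[0] = rRPq$
  rot[1] = RPq$r
  rot[2] = Pq$rR
  rot[3] = q$rRP
  rot[4] = $rRPq
Sorted (with $ < everything):
  sorted[0] = $rRPq
  sorted[1] = Pq$rR
  sorted[2] = RPq$r
  sorted[3] = q$rRP
  sorted[4] = rRPq$
sorted[1] = Pq$rR

Answer: Pq$rR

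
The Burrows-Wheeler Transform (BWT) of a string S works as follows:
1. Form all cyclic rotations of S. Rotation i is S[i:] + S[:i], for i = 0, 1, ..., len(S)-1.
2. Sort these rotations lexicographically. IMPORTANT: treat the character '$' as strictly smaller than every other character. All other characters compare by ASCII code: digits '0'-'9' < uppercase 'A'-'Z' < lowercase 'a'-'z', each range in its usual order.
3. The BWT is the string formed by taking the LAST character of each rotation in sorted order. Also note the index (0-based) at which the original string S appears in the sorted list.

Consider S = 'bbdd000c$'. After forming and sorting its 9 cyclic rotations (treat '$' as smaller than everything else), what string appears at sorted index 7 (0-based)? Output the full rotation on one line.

Answer: d000c$bbd

Derivation:
All 9 rotations (rotation i = S[i:]+S[:i]):
  rot[0] = bbdd000c$
  rot[1] = bdd000c$b
  rot[2] = dd000c$bb
  rot[3] = d000c$bbd
  rot[4] = 000c$bbdd
  rot[5] = 00c$bbdd0
  rot[6] = 0c$bbdd00
  rot[7] = c$bbdd000
  rot[8] = $bbdd000c
Sorted (with $ < everything):
  sorted[0] = $bbdd000c
  sorted[1] = 000c$bbdd
  sorted[2] = 00c$bbdd0
  sorted[3] = 0c$bbdd00
  sorted[4] = bbdd000c$
  sorted[5] = bdd000c$b
  sorted[6] = c$bbdd000
  sorted[7] = d000c$bbd
  sorted[8] = dd000c$bb
sorted[7] = d000c$bbd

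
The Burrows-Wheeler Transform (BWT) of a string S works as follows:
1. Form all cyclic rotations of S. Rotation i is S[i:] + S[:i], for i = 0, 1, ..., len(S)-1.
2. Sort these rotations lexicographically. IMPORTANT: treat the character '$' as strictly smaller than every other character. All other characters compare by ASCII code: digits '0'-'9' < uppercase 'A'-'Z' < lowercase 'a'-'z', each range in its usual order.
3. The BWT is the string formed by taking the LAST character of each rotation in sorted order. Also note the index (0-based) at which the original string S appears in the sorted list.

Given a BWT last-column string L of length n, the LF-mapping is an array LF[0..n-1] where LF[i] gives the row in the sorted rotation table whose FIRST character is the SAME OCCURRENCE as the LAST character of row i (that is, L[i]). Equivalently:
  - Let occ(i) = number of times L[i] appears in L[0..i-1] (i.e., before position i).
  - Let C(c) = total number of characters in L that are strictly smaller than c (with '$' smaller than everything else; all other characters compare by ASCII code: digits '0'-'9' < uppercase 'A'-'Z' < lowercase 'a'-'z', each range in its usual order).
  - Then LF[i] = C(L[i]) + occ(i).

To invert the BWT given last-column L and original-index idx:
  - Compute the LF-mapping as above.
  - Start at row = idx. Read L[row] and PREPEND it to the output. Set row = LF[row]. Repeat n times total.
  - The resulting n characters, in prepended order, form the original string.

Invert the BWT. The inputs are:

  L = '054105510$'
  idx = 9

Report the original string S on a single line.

Answer: 540105150$

Derivation:
LF mapping: 1 7 6 4 2 8 9 5 3 0
Walk LF starting at row 9, prepending L[row]:
  step 1: row=9, L[9]='$', prepend. Next row=LF[9]=0
  step 2: row=0, L[0]='0', prepend. Next row=LF[0]=1
  step 3: row=1, L[1]='5', prepend. Next row=LF[1]=7
  step 4: row=7, L[7]='1', prepend. Next row=LF[7]=5
  step 5: row=5, L[5]='5', prepend. Next row=LF[5]=8
  step 6: row=8, L[8]='0', prepend. Next row=LF[8]=3
  step 7: row=3, L[3]='1', prepend. Next row=LF[3]=4
  step 8: row=4, L[4]='0', prepend. Next row=LF[4]=2
  step 9: row=2, L[2]='4', prepend. Next row=LF[2]=6
  step 10: row=6, L[6]='5', prepend. Next row=LF[6]=9
Reversed output: 540105150$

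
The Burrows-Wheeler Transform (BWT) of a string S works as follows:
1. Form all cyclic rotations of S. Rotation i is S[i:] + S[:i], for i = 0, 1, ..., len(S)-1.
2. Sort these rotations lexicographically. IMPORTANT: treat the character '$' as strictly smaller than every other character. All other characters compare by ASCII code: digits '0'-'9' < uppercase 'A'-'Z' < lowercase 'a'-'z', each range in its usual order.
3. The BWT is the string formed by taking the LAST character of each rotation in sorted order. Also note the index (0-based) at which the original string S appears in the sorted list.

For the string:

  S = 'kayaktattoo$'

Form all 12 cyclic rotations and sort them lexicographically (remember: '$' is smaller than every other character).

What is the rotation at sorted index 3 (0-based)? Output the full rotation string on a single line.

All 12 rotations (rotation i = S[i:]+S[:i]):
  rot[0] = kayaktattoo$
  rot[1] = ayaktattoo$k
  rot[2] = yaktattoo$ka
  rot[3] = aktattoo$kay
  rot[4] = ktattoo$kaya
  rot[5] = tattoo$kayak
  rot[6] = attoo$kayakt
  rot[7] = ttoo$kayakta
  rot[8] = too$kayaktat
  rot[9] = oo$kayaktatt
  rot[10] = o$kayaktatto
  rot[11] = $kayaktattoo
Sorted (with $ < everything):
  sorted[0] = $kayaktattoo
  sorted[1] = aktattoo$kay
  sorted[2] = attoo$kayakt
  sorted[3] = ayaktattoo$k
  sorted[4] = kayaktattoo$
  sorted[5] = ktattoo$kaya
  sorted[6] = o$kayaktatto
  sorted[7] = oo$kayaktatt
  sorted[8] = tattoo$kayak
  sorted[9] = too$kayaktat
  sorted[10] = ttoo$kayakta
  sorted[11] = yaktattoo$ka
sorted[3] = ayaktattoo$k

Answer: ayaktattoo$k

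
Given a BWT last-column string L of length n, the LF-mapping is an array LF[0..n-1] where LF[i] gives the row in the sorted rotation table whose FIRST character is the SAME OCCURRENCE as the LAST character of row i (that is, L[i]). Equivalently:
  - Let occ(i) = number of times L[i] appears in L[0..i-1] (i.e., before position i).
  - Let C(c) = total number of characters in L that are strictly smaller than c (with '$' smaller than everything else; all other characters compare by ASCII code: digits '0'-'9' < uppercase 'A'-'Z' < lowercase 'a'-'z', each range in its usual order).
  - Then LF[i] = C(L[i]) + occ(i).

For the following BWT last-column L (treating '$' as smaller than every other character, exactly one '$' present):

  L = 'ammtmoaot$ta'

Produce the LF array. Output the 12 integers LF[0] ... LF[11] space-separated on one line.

Char counts: '$':1, 'a':3, 'm':3, 'o':2, 't':3
C (first-col start): C('$')=0, C('a')=1, C('m')=4, C('o')=7, C('t')=9
L[0]='a': occ=0, LF[0]=C('a')+0=1+0=1
L[1]='m': occ=0, LF[1]=C('m')+0=4+0=4
L[2]='m': occ=1, LF[2]=C('m')+1=4+1=5
L[3]='t': occ=0, LF[3]=C('t')+0=9+0=9
L[4]='m': occ=2, LF[4]=C('m')+2=4+2=6
L[5]='o': occ=0, LF[5]=C('o')+0=7+0=7
L[6]='a': occ=1, LF[6]=C('a')+1=1+1=2
L[7]='o': occ=1, LF[7]=C('o')+1=7+1=8
L[8]='t': occ=1, LF[8]=C('t')+1=9+1=10
L[9]='$': occ=0, LF[9]=C('$')+0=0+0=0
L[10]='t': occ=2, LF[10]=C('t')+2=9+2=11
L[11]='a': occ=2, LF[11]=C('a')+2=1+2=3

Answer: 1 4 5 9 6 7 2 8 10 0 11 3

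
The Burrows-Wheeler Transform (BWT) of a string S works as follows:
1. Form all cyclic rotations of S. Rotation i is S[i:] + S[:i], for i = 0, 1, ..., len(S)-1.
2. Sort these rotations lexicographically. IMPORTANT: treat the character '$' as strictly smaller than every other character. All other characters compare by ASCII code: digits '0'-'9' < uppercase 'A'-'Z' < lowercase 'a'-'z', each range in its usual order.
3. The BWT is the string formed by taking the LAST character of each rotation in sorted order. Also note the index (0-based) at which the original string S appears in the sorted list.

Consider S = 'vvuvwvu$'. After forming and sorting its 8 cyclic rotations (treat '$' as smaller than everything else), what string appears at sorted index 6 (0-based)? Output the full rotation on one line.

Answer: vwvu$vvu

Derivation:
All 8 rotations (rotation i = S[i:]+S[:i]):
  rot[0] = vvuvwvu$
  rot[1] = vuvwvu$v
  rot[2] = uvwvu$vv
  rot[3] = vwvu$vvu
  rot[4] = wvu$vvuv
  rot[5] = vu$vvuvw
  rot[6] = u$vvuvwv
  rot[7] = $vvuvwvu
Sorted (with $ < everything):
  sorted[0] = $vvuvwvu
  sorted[1] = u$vvuvwv
  sorted[2] = uvwvu$vv
  sorted[3] = vu$vvuvw
  sorted[4] = vuvwvu$v
  sorted[5] = vvuvwvu$
  sorted[6] = vwvu$vvu
  sorted[7] = wvu$vvuv
sorted[6] = vwvu$vvu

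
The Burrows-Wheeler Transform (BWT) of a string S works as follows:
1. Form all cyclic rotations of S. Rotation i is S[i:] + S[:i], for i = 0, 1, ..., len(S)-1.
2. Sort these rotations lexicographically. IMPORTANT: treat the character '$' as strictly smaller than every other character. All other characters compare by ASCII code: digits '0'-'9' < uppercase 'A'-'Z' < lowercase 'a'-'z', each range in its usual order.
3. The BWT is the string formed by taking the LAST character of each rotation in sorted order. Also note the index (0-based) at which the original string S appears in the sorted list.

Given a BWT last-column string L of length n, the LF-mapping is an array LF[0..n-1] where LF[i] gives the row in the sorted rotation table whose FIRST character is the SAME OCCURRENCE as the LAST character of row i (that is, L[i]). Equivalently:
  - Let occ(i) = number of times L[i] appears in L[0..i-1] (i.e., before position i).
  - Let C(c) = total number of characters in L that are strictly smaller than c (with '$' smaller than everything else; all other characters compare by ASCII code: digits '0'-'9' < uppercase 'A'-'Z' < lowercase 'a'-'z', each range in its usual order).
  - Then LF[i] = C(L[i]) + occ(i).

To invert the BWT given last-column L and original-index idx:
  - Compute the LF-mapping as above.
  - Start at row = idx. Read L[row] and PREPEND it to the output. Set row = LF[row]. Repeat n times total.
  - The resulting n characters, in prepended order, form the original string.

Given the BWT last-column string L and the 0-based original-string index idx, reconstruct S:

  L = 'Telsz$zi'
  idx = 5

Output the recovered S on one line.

LF mapping: 1 2 4 5 6 0 7 3
Walk LF starting at row 5, prepending L[row]:
  step 1: row=5, L[5]='$', prepend. Next row=LF[5]=0
  step 2: row=0, L[0]='T', prepend. Next row=LF[0]=1
  step 3: row=1, L[1]='e', prepend. Next row=LF[1]=2
  step 4: row=2, L[2]='l', prepend. Next row=LF[2]=4
  step 5: row=4, L[4]='z', prepend. Next row=LF[4]=6
  step 6: row=6, L[6]='z', prepend. Next row=LF[6]=7
  step 7: row=7, L[7]='i', prepend. Next row=LF[7]=3
  step 8: row=3, L[3]='s', prepend. Next row=LF[3]=5
Reversed output: sizzleT$

Answer: sizzleT$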